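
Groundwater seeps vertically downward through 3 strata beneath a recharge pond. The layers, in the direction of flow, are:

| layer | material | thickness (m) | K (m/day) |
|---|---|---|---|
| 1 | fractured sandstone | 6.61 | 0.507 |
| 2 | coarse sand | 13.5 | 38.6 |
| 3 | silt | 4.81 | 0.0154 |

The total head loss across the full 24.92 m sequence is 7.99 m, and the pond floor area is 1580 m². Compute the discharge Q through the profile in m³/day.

38.8

Flow is perpendicular to layering, so the layers act in series and the equivalent K is the thickness-weighted harmonic mean.
Total thickness L = 6.61 + 13.5 + 4.81 = 24.92 m.
Σ(b_i/K_i) = 6.61/0.507 + 13.5/38.6 + 4.81/0.0154 = 325.7 d.
K_eq = L / Σ(b_i/K_i) = 24.92 / 325.7 = 0.07651 m/day.
Q = K_eq · A · (Δh/L) = 0.07651 × 1580 × (7.99/24.92) = 38.76 m³/day.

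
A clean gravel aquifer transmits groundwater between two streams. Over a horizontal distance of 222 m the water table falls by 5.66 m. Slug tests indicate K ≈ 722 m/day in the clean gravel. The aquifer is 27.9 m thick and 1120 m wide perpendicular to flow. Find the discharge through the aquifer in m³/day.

575000

Cross-sectional area A = 1120 × 27.9 = 31248 m².
Hydraulic gradient i = Δh / L = 5.66 / 222 = 0.02550.
Darcy's law: Q = K · A · i = 722.0 × 31248 × 0.02550 = 5.752e+05 m³/day.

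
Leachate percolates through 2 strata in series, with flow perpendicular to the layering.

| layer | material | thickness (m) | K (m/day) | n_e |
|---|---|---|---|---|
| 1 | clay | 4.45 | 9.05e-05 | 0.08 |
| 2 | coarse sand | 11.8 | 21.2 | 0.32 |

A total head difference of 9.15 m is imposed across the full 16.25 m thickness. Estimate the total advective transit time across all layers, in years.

60.8

With flow normal to the layers, continuity requires the same specific discharge q through every layer.
Σ(b_i/K_i) = 4.45/9.05e-05 + 11.8/21.2 = 49172 d.
q = Δh / Σ(b_i/K_i) = 9.15 / 49172 = 0.0001861 m/day.
In each layer the seepage velocity is v_i = q/n_i, so the layer transit time is t_i = b_i·n_i / q:
  layer 1 (clay): t_1 = 4.45 × 0.08 / 0.0001861 = 1913 d
  layer 2 (coarse sand): t_2 = 11.8 × 0.32 / 0.0001861 = 20292 d
Total t = Σ t_i = 22205 days = 60.79 years.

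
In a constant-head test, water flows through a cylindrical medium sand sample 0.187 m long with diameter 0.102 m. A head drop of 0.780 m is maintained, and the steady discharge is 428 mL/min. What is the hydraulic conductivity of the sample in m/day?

18.1

Cross-sectional area A = π·(d/2)² = π × (0.102/2)² = 0.008171 m².
Convert discharge: 428 mL/min = 7.133e-06 m³/s.
Darcy's law rearranged: K = Q·L / (A·Δh) = 7.133e-06 × 0.187 / (0.008171 × 0.780) = 0.0002093 m/s = 18.08 m/day.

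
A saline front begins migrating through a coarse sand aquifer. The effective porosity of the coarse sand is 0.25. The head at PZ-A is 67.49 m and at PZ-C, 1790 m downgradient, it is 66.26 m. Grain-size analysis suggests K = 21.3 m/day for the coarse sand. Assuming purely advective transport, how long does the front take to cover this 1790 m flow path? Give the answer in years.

83.7

Hydraulic gradient i = (67.49 − 66.26) / 1790 = 1.23 / 1790 = 0.0006872.
Darcy flux q = K · i = 21.30 × 0.0006872 = 0.01464 m/day.
Seepage velocity v = q / n_e = 0.01464 / 0.25 = 0.05855 m/day.
Travel time t = L / v = 1790 / 0.05855 = 30575 days = 83.71 years.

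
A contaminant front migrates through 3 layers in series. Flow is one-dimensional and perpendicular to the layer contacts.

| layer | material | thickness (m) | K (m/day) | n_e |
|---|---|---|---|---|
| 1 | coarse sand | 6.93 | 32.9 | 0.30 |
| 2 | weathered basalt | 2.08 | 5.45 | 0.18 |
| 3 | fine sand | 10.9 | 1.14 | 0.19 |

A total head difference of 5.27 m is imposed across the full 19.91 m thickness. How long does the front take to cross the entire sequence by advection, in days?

8.72

With flow normal to the layers, continuity requires the same specific discharge q through every layer.
Σ(b_i/K_i) = 6.93/32.9 + 2.08/5.45 + 10.9/1.14 = 10.15 d.
q = Δh / Σ(b_i/K_i) = 5.27 / 10.15 = 0.5190 m/day.
In each layer the seepage velocity is v_i = q/n_i, so the layer transit time is t_i = b_i·n_i / q:
  layer 1 (coarse sand): t_1 = 6.93 × 0.30 / 0.5190 = 4.006 d
  layer 2 (weathered basalt): t_2 = 2.08 × 0.18 / 0.5190 = 0.7214 d
  layer 3 (fine sand): t_3 = 10.9 × 0.19 / 0.5190 = 3.990 d
Total t = Σ t_i = 8.717 days.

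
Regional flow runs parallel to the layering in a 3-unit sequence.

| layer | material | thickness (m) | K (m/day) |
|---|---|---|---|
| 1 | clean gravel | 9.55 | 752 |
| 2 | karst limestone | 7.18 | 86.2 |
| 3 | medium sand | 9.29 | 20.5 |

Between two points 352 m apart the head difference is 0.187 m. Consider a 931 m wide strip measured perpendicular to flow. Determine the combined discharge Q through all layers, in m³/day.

Flow is parallel to layering, so each bed carries its own Darcy discharge and the transmissivities add.
Σ(K_i·b_i) = 752×9.55 + 86.2×7.18 + 20.5×9.29 = 7991 m²/day.
Hydraulic gradient i = Δh / L = 0.187 / 352 = 0.0005313.
Q = Σ(K_i·b_i) · W · i = 7991 × 931 × 0.0005313 = 3952 m³/day.

3950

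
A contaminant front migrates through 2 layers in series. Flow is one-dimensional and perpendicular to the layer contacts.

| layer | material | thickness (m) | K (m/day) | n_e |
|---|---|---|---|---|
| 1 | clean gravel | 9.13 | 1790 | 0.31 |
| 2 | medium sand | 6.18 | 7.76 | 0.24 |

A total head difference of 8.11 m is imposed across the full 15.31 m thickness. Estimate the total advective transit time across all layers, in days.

0.426

With flow normal to the layers, continuity requires the same specific discharge q through every layer.
Σ(b_i/K_i) = 9.13/1790 + 6.18/7.76 = 0.8015 d.
q = Δh / Σ(b_i/K_i) = 8.11 / 0.8015 = 10.12 m/day.
In each layer the seepage velocity is v_i = q/n_i, so the layer transit time is t_i = b_i·n_i / q:
  layer 1 (clean gravel): t_1 = 9.13 × 0.31 / 10.12 = 0.2797 d
  layer 2 (medium sand): t_2 = 6.18 × 0.24 / 10.12 = 0.1466 d
Total t = Σ t_i = 0.4263 days.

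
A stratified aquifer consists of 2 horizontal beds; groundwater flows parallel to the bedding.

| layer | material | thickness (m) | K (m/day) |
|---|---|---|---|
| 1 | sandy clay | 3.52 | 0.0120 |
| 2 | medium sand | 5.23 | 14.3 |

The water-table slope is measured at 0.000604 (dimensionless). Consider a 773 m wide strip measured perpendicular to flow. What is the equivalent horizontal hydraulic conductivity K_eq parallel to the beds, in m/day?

Flow is parallel to layering, so each bed carries its own Darcy discharge and the transmissivities add.
Σ(K_i·b_i) = 0.0120×3.52 + 14.3×5.23 = 74.83 m²/day.
Total thickness b = 8.750 m, so K_eq = Σ(K_i·b_i)/b = 8.552 m/day.

8.55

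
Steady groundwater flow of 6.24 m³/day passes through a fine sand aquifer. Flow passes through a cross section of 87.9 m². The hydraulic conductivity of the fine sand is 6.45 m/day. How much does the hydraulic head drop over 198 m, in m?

2.18

From Q = K·A·i, i = Q / (K·A) = 6.24 / (6.450 × 87.90) = 0.01101.
Head loss Δh = i · L = 0.01101 × 198 = 2.179 m.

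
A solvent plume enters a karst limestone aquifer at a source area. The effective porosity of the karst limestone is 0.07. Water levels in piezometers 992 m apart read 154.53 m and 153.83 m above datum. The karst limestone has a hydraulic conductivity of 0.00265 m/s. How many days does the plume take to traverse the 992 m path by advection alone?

430

Convert K: 0.00265 m/s × 86400 = 229.0 m/day.
Hydraulic gradient i = (154.53 − 153.83) / 992 = 0.7 / 992 = 0.0007056.
Darcy flux q = K · i = 229.0 × 0.0007056 = 0.1616 m/day.
Seepage velocity v = q / n_e = 0.1616 / 0.07 = 2.308 m/day.
Travel time t = L / v = 992 / 2.308 = 429.8 days.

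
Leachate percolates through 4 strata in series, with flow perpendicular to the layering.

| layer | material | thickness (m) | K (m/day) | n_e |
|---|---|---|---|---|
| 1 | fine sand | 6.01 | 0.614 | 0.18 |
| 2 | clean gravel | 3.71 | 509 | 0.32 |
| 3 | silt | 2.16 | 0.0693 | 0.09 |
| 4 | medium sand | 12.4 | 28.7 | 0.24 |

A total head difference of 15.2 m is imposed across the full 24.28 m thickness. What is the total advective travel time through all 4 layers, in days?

With flow normal to the layers, continuity requires the same specific discharge q through every layer.
Σ(b_i/K_i) = 6.01/0.614 + 3.71/509 + 2.16/0.0693 + 12.4/28.7 = 41.40 d.
q = Δh / Σ(b_i/K_i) = 15.2 / 41.40 = 0.3672 m/day.
In each layer the seepage velocity is v_i = q/n_i, so the layer transit time is t_i = b_i·n_i / q:
  layer 1 (fine sand): t_1 = 6.01 × 0.18 / 0.3672 = 2.946 d
  layer 2 (clean gravel): t_2 = 3.71 × 0.32 / 0.3672 = 3.233 d
  layer 3 (silt): t_3 = 2.16 × 0.09 / 0.3672 = 0.5294 d
  layer 4 (medium sand): t_4 = 12.4 × 0.24 / 0.3672 = 8.105 d
Total t = Σ t_i = 14.81 days.

14.8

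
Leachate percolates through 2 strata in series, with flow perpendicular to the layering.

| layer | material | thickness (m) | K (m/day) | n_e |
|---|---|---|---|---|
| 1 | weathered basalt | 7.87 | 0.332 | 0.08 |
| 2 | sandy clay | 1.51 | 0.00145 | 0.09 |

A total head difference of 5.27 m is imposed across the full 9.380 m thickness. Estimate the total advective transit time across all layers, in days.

155

With flow normal to the layers, continuity requires the same specific discharge q through every layer.
Σ(b_i/K_i) = 7.87/0.332 + 1.51/0.00145 = 1065 d.
q = Δh / Σ(b_i/K_i) = 5.27 / 1065 = 0.004948 m/day.
In each layer the seepage velocity is v_i = q/n_i, so the layer transit time is t_i = b_i·n_i / q:
  layer 1 (weathered basalt): t_1 = 7.87 × 0.08 / 0.004948 = 127.2 d
  layer 2 (sandy clay): t_2 = 1.51 × 0.09 / 0.004948 = 27.47 d
Total t = Σ t_i = 154.7 days.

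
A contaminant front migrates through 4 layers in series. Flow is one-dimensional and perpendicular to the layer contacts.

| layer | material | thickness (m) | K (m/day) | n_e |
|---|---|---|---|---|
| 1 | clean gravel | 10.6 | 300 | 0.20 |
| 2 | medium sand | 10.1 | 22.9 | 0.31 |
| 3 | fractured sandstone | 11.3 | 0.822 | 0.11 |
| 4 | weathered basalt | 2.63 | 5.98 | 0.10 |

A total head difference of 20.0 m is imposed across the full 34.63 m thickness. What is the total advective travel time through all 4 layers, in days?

With flow normal to the layers, continuity requires the same specific discharge q through every layer.
Σ(b_i/K_i) = 10.6/300 + 10.1/22.9 + 11.3/0.822 + 2.63/5.98 = 14.66 d.
q = Δh / Σ(b_i/K_i) = 20.0 / 14.66 = 1.364 m/day.
In each layer the seepage velocity is v_i = q/n_i, so the layer transit time is t_i = b_i·n_i / q:
  layer 1 (clean gravel): t_1 = 10.6 × 0.20 / 1.364 = 1.554 d
  layer 2 (medium sand): t_2 = 10.1 × 0.31 / 1.364 = 2.296 d
  layer 3 (fractured sandstone): t_3 = 11.3 × 0.11 / 1.364 = 0.9113 d
  layer 4 (weathered basalt): t_4 = 2.63 × 0.10 / 1.364 = 0.1928 d
Total t = Σ t_i = 4.954 days.

4.95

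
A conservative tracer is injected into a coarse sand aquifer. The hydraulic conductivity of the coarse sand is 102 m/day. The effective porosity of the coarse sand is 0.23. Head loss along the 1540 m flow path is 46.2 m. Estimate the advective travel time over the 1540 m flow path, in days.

116

Hydraulic gradient i = Δh / L = 46.2 / 1540 = 0.03000.
Darcy flux q = K · i = 102.0 × 0.03000 = 3.060 m/day.
Seepage velocity v = q / n_e = 3.060 / 0.23 = 13.30 m/day.
Travel time t = L / v = 1540 / 13.30 = 115.8 days.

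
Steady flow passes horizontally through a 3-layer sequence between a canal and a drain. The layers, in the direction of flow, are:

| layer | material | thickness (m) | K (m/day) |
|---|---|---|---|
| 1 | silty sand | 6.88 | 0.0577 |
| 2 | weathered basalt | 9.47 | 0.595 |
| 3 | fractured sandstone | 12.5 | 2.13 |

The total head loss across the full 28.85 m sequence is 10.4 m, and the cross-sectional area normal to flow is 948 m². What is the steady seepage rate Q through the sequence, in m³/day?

69.9

Flow is perpendicular to layering, so the layers act in series and the equivalent K is the thickness-weighted harmonic mean.
Total thickness L = 6.88 + 9.47 + 12.5 = 28.85 m.
Σ(b_i/K_i) = 6.88/0.0577 + 9.47/0.595 + 12.5/2.13 = 141.0 d.
K_eq = L / Σ(b_i/K_i) = 28.85 / 141.0 = 0.2046 m/day.
Q = K_eq · A · (Δh/L) = 0.2046 × 948 × (10.4/28.85) = 69.91 m³/day.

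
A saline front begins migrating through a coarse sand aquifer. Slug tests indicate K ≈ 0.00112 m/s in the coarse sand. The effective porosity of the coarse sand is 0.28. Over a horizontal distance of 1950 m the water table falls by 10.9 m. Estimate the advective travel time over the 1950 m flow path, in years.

Convert K: 0.00112 m/s × 86400 = 96.77 m/day.
Hydraulic gradient i = Δh / L = 10.9 / 1950 = 0.005590.
Darcy flux q = K · i = 96.77 × 0.005590 = 0.5409 m/day.
Seepage velocity v = q / n_e = 0.5409 / 0.28 = 1.932 m/day.
Travel time t = L / v = 1950 / 1.932 = 1009 days = 2.764 years.

2.76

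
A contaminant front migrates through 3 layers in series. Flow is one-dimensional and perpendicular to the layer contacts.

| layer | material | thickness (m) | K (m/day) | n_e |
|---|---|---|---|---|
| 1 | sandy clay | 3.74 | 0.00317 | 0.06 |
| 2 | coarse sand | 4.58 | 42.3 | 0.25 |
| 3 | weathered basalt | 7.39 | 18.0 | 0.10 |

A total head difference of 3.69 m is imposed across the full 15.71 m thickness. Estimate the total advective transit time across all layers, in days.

With flow normal to the layers, continuity requires the same specific discharge q through every layer.
Σ(b_i/K_i) = 3.74/0.00317 + 4.58/42.3 + 7.39/18.0 = 1180 d.
q = Δh / Σ(b_i/K_i) = 3.69 / 1180 = 0.003126 m/day.
In each layer the seepage velocity is v_i = q/n_i, so the layer transit time is t_i = b_i·n_i / q:
  layer 1 (sandy clay): t_1 = 3.74 × 0.06 / 0.003126 = 71.78 d
  layer 2 (coarse sand): t_2 = 4.58 × 0.25 / 0.003126 = 366.3 d
  layer 3 (weathered basalt): t_3 = 7.39 × 0.10 / 0.003126 = 236.4 d
Total t = Σ t_i = 674.4 days.

674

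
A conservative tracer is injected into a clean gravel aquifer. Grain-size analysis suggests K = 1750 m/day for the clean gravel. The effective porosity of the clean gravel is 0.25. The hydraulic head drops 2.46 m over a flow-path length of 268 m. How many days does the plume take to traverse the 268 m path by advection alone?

Hydraulic gradient i = Δh / L = 2.46 / 268 = 0.009179.
Darcy flux q = K · i = 1750 × 0.009179 = 16.06 m/day.
Seepage velocity v = q / n_e = 16.06 / 0.25 = 64.25 m/day.
Travel time t = L / v = 268 / 64.25 = 4.171 days.

4.17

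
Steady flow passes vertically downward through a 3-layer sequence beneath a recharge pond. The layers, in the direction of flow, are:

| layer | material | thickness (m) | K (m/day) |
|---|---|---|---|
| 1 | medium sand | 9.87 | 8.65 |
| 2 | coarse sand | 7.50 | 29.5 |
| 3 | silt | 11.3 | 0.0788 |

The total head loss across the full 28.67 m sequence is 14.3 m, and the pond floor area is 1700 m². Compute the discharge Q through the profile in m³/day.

Flow is perpendicular to layering, so the layers act in series and the equivalent K is the thickness-weighted harmonic mean.
Total thickness L = 9.87 + 7.50 + 11.3 = 28.67 m.
Σ(b_i/K_i) = 9.87/8.65 + 7.50/29.5 + 11.3/0.0788 = 144.8 d.
K_eq = L / Σ(b_i/K_i) = 28.67 / 144.8 = 0.1980 m/day.
Q = K_eq · A · (Δh/L) = 0.1980 × 1700 × (14.3/28.67) = 167.9 m³/day.

168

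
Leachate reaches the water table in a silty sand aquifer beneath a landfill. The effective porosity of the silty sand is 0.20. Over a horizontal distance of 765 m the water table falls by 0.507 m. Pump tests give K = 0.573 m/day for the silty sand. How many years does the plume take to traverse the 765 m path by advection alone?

1100

Hydraulic gradient i = Δh / L = 0.507 / 765 = 0.0006627.
Darcy flux q = K · i = 0.5730 × 0.0006627 = 0.0003798 m/day.
Seepage velocity v = q / n_e = 0.0003798 / 0.20 = 0.001899 m/day.
Travel time t = L / v = 765 / 0.001899 = 4.029e+05 days = 1103 years.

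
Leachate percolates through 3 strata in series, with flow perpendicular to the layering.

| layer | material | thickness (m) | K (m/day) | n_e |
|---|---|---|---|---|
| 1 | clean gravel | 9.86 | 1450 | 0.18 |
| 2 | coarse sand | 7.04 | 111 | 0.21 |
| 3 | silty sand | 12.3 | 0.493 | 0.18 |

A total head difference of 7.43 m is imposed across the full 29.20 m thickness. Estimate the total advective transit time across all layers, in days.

18.4

With flow normal to the layers, continuity requires the same specific discharge q through every layer.
Σ(b_i/K_i) = 9.86/1450 + 7.04/111 + 12.3/0.493 = 25.02 d.
q = Δh / Σ(b_i/K_i) = 7.43 / 25.02 = 0.2970 m/day.
In each layer the seepage velocity is v_i = q/n_i, so the layer transit time is t_i = b_i·n_i / q:
  layer 1 (clean gravel): t_1 = 9.86 × 0.18 / 0.2970 = 5.976 d
  layer 2 (coarse sand): t_2 = 7.04 × 0.21 / 0.2970 = 4.978 d
  layer 3 (silty sand): t_3 = 12.3 × 0.18 / 0.2970 = 7.455 d
Total t = Σ t_i = 18.41 days.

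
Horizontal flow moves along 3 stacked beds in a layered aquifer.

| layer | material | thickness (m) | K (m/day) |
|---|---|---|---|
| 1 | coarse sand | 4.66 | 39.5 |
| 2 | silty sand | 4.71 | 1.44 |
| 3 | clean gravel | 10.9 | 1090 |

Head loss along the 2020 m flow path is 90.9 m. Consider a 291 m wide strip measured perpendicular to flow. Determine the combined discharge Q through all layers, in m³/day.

158000

Flow is parallel to layering, so each bed carries its own Darcy discharge and the transmissivities add.
Σ(K_i·b_i) = 39.5×4.66 + 1.44×4.71 + 1090×10.9 = 12072 m²/day.
Hydraulic gradient i = Δh / L = 90.9 / 2020 = 0.04500.
Q = Σ(K_i·b_i) · W · i = 12072 × 291 × 0.04500 = 1.581e+05 m³/day.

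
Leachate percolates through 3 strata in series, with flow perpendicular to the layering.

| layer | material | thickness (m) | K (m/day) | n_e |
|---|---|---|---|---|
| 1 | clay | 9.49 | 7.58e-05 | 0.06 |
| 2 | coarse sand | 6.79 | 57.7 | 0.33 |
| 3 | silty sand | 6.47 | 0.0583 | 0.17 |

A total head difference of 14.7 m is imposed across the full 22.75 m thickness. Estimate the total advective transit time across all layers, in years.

With flow normal to the layers, continuity requires the same specific discharge q through every layer.
Σ(b_i/K_i) = 9.49/7.58e-05 + 6.79/57.7 + 6.47/0.0583 = 1.253e+05 d.
q = Δh / Σ(b_i/K_i) = 14.7 / 1.253e+05 = 0.0001173 m/day.
In each layer the seepage velocity is v_i = q/n_i, so the layer transit time is t_i = b_i·n_i / q:
  layer 1 (clay): t_1 = 9.49 × 0.06 / 0.0001173 = 4854 d
  layer 2 (coarse sand): t_2 = 6.79 × 0.33 / 0.0001173 = 19101 d
  layer 3 (silty sand): t_3 = 6.47 × 0.17 / 0.0001173 = 9376 d
Total t = Σ t_i = 33330 days = 91.25 years.

91.3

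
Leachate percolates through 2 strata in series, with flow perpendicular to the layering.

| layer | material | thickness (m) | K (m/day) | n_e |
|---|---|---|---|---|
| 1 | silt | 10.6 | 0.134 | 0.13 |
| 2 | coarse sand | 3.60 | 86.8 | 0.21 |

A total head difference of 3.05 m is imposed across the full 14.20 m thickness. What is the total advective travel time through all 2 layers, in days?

With flow normal to the layers, continuity requires the same specific discharge q through every layer.
Σ(b_i/K_i) = 10.6/0.134 + 3.60/86.8 = 79.15 d.
q = Δh / Σ(b_i/K_i) = 3.05 / 79.15 = 0.03854 m/day.
In each layer the seepage velocity is v_i = q/n_i, so the layer transit time is t_i = b_i·n_i / q:
  layer 1 (silt): t_1 = 10.6 × 0.13 / 0.03854 = 35.76 d
  layer 2 (coarse sand): t_2 = 3.60 × 0.21 / 0.03854 = 19.62 d
Total t = Σ t_i = 55.38 days.

55.4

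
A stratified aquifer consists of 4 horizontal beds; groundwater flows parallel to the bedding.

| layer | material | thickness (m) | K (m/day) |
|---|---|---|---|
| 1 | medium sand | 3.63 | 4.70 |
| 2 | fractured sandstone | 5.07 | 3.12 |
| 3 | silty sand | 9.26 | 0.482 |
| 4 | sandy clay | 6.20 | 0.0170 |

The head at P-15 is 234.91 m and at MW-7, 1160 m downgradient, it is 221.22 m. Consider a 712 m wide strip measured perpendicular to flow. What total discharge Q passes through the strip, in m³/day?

315

Flow is parallel to layering, so each bed carries its own Darcy discharge and the transmissivities add.
Σ(K_i·b_i) = 4.70×3.63 + 3.12×5.07 + 0.482×9.26 + 0.0170×6.20 = 37.45 m²/day.
Hydraulic gradient i = (234.91 − 221.22) / 1160 = 13.69 / 1160 = 0.01180.
Q = Σ(K_i·b_i) · W · i = 37.45 × 712 × 0.01180 = 314.7 m³/day.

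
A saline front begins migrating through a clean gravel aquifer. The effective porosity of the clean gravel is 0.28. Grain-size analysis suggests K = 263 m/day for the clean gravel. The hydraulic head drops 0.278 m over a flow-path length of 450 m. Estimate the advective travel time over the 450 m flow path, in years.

Hydraulic gradient i = Δh / L = 0.278 / 450 = 0.0006178.
Darcy flux q = K · i = 263.0 × 0.0006178 = 0.1625 m/day.
Seepage velocity v = q / n_e = 0.1625 / 0.28 = 0.5803 m/day.
Travel time t = L / v = 450 / 0.5803 = 775.5 days = 2.123 years.

2.12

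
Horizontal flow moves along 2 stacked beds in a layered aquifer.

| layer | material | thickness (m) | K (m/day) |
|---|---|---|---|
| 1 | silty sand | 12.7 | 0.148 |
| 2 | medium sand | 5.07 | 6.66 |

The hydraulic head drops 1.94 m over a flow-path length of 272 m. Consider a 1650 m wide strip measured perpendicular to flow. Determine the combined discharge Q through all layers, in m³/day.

419

Flow is parallel to layering, so each bed carries its own Darcy discharge and the transmissivities add.
Σ(K_i·b_i) = 0.148×12.7 + 6.66×5.07 = 35.65 m²/day.
Hydraulic gradient i = Δh / L = 1.94 / 272 = 0.007132.
Q = Σ(K_i·b_i) · W · i = 35.65 × 1650 × 0.007132 = 419.5 m³/day.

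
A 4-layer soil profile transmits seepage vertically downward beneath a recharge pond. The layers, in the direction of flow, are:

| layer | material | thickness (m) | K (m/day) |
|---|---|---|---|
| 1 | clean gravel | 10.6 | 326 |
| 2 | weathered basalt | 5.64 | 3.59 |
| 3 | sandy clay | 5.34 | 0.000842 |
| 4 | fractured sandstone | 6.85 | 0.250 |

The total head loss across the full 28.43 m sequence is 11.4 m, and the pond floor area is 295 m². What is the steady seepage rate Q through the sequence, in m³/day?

Flow is perpendicular to layering, so the layers act in series and the equivalent K is the thickness-weighted harmonic mean.
Total thickness L = 10.6 + 5.64 + 5.34 + 6.85 = 28.43 m.
Σ(b_i/K_i) = 10.6/326 + 5.64/3.59 + 5.34/0.000842 + 6.85/0.250 = 6371 d.
K_eq = L / Σ(b_i/K_i) = 28.43 / 6371 = 0.004462 m/day.
Q = K_eq · A · (Δh/L) = 0.004462 × 295 × (11.4/28.43) = 0.5279 m³/day.

0.528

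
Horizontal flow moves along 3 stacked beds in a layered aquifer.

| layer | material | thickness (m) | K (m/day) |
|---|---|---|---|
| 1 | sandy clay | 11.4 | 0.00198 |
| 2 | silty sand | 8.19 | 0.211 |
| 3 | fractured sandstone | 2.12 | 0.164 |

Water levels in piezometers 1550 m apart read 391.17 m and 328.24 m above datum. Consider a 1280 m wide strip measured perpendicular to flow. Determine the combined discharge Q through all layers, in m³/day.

Flow is parallel to layering, so each bed carries its own Darcy discharge and the transmissivities add.
Σ(K_i·b_i) = 0.00198×11.4 + 0.211×8.19 + 0.164×2.12 = 2.098 m²/day.
Hydraulic gradient i = (391.17 − 328.24) / 1550 = 62.93 / 1550 = 0.04060.
Q = Σ(K_i·b_i) · W · i = 2.098 × 1280 × 0.04060 = 109.0 m³/day.

109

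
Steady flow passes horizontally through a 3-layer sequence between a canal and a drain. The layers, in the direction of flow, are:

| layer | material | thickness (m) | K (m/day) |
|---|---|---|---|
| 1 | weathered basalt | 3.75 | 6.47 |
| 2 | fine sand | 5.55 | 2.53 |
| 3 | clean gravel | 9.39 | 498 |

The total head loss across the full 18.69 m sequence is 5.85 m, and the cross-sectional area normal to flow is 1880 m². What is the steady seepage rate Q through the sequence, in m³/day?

Flow is perpendicular to layering, so the layers act in series and the equivalent K is the thickness-weighted harmonic mean.
Total thickness L = 3.75 + 5.55 + 9.39 = 18.69 m.
Σ(b_i/K_i) = 3.75/6.47 + 5.55/2.53 + 9.39/498 = 2.792 d.
K_eq = L / Σ(b_i/K_i) = 18.69 / 2.792 = 6.694 m/day.
Q = K_eq · A · (Δh/L) = 6.694 × 1880 × (5.85/18.69) = 3939 m³/day.

3940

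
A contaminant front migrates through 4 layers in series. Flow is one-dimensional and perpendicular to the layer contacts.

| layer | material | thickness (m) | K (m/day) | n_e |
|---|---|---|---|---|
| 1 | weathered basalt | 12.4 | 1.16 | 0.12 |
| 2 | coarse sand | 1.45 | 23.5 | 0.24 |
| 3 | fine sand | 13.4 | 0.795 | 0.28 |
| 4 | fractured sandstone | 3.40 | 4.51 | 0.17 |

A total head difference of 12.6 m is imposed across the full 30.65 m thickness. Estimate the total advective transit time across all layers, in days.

With flow normal to the layers, continuity requires the same specific discharge q through every layer.
Σ(b_i/K_i) = 12.4/1.16 + 1.45/23.5 + 13.4/0.795 + 3.40/4.51 = 28.36 d.
q = Δh / Σ(b_i/K_i) = 12.6 / 28.36 = 0.4443 m/day.
In each layer the seepage velocity is v_i = q/n_i, so the layer transit time is t_i = b_i·n_i / q:
  layer 1 (weathered basalt): t_1 = 12.4 × 0.12 / 0.4443 = 3.349 d
  layer 2 (coarse sand): t_2 = 1.45 × 0.24 / 0.4443 = 0.7833 d
  layer 3 (fine sand): t_3 = 13.4 × 0.28 / 0.4443 = 8.445 d
  layer 4 (fractured sandstone): t_4 = 3.40 × 0.17 / 0.4443 = 1.301 d
Total t = Σ t_i = 13.88 days.

13.9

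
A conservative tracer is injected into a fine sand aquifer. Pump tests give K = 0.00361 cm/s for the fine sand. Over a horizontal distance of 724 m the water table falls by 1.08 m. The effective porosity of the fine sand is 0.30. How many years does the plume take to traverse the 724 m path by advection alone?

Convert K: 0.00361 cm/s × 864 = 3.119 m/day.
Hydraulic gradient i = Δh / L = 1.08 / 724 = 0.001492.
Darcy flux q = K · i = 3.119 × 0.001492 = 0.004653 m/day.
Seepage velocity v = q / n_e = 0.004653 / 0.30 = 0.01551 m/day.
Travel time t = L / v = 724 / 0.01551 = 46682 days = 127.8 years.

128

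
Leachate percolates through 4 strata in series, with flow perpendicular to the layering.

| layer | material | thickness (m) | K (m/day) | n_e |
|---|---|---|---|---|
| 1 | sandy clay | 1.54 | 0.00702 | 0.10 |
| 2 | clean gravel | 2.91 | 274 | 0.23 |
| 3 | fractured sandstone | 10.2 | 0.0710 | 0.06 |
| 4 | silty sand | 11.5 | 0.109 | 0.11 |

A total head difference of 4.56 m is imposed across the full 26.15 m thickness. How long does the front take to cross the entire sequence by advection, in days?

With flow normal to the layers, continuity requires the same specific discharge q through every layer.
Σ(b_i/K_i) = 1.54/0.00702 + 2.91/274 + 10.2/0.0710 + 11.5/0.109 = 468.6 d.
q = Δh / Σ(b_i/K_i) = 4.56 / 468.6 = 0.009732 m/day.
In each layer the seepage velocity is v_i = q/n_i, so the layer transit time is t_i = b_i·n_i / q:
  layer 1 (sandy clay): t_1 = 1.54 × 0.10 / 0.009732 = 15.82 d
  layer 2 (clean gravel): t_2 = 2.91 × 0.23 / 0.009732 = 68.77 d
  layer 3 (fractured sandstone): t_3 = 10.2 × 0.06 / 0.009732 = 62.88 d
  layer 4 (silty sand): t_4 = 11.5 × 0.11 / 0.009732 = 130.0 d
Total t = Σ t_i = 277.5 days.

277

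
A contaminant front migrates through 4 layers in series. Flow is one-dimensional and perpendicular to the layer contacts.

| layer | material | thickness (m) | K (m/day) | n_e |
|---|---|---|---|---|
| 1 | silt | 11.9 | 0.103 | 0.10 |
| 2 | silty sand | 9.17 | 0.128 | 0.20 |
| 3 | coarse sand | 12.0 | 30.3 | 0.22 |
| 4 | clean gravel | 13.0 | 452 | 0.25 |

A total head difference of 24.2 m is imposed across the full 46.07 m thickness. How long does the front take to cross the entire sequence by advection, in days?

With flow normal to the layers, continuity requires the same specific discharge q through every layer.
Σ(b_i/K_i) = 11.9/0.103 + 9.17/0.128 + 12.0/30.3 + 13.0/452 = 187.6 d.
q = Δh / Σ(b_i/K_i) = 24.2 / 187.6 = 0.1290 m/day.
In each layer the seepage velocity is v_i = q/n_i, so the layer transit time is t_i = b_i·n_i / q:
  layer 1 (silt): t_1 = 11.9 × 0.10 / 0.1290 = 9.225 d
  layer 2 (silty sand): t_2 = 9.17 × 0.20 / 0.1290 = 14.22 d
  layer 3 (coarse sand): t_3 = 12.0 × 0.22 / 0.1290 = 20.47 d
  layer 4 (clean gravel): t_4 = 13.0 × 0.25 / 0.1290 = 25.19 d
Total t = Σ t_i = 69.10 days.

69.1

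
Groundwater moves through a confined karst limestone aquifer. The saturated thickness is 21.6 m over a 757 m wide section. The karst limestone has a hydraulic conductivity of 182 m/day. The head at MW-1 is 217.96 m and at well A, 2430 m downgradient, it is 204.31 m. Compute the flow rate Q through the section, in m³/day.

16700

Cross-sectional area A = 757 × 21.6 = 16351 m².
Hydraulic gradient i = (217.96 − 204.31) / 2430 = 13.65 / 2430 = 0.005617.
Darcy's law: Q = K · A · i = 182.0 × 16351 × 0.005617 = 16717 m³/day.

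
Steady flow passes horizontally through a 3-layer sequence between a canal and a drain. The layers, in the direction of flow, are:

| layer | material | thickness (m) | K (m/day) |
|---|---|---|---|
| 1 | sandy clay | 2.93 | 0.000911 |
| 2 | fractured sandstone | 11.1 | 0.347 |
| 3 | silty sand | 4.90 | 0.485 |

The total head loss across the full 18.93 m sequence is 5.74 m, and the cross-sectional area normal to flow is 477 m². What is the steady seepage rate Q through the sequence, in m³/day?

0.840

Flow is perpendicular to layering, so the layers act in series and the equivalent K is the thickness-weighted harmonic mean.
Total thickness L = 2.93 + 11.1 + 4.90 = 18.93 m.
Σ(b_i/K_i) = 2.93/0.000911 + 11.1/0.347 + 4.90/0.485 = 3258 d.
K_eq = L / Σ(b_i/K_i) = 18.93 / 3258 = 0.005810 m/day.
Q = K_eq · A · (Δh/L) = 0.005810 × 477 × (5.74/18.93) = 0.8403 m³/day.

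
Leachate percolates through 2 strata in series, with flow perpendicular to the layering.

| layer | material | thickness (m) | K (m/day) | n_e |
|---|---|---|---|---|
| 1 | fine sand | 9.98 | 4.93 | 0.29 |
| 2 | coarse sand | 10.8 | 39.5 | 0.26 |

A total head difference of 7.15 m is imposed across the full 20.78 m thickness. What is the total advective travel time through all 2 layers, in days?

1.83

With flow normal to the layers, continuity requires the same specific discharge q through every layer.
Σ(b_i/K_i) = 9.98/4.93 + 10.8/39.5 = 2.298 d.
q = Δh / Σ(b_i/K_i) = 7.15 / 2.298 = 3.112 m/day.
In each layer the seepage velocity is v_i = q/n_i, so the layer transit time is t_i = b_i·n_i / q:
  layer 1 (fine sand): t_1 = 9.98 × 0.29 / 3.112 = 0.9301 d
  layer 2 (coarse sand): t_2 = 10.8 × 0.26 / 3.112 = 0.9024 d
Total t = Σ t_i = 1.832 days.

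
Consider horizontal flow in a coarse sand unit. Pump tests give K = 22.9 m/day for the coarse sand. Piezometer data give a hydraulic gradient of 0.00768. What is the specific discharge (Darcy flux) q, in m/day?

Hydraulic gradient i = 0.00768.
Specific discharge q = K · i = 22.90 × 0.007680 = 0.1759 m/day.

0.176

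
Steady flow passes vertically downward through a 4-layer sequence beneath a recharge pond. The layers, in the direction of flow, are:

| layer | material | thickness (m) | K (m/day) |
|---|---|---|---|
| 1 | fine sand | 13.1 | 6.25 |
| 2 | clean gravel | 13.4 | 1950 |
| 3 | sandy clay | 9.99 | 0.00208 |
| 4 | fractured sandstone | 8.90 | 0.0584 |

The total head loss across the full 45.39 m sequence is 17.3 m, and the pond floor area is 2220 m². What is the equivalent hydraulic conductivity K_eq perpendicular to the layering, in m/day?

0.00916

Flow is perpendicular to layering, so the layers act in series and the equivalent K is the thickness-weighted harmonic mean.
Total thickness L = 13.1 + 13.4 + 9.99 + 8.90 = 45.39 m.
Σ(b_i/K_i) = 13.1/6.25 + 13.4/1950 + 9.99/0.00208 + 8.90/0.0584 = 4957 d.
K_eq = L / Σ(b_i/K_i) = 45.39 / 4957 = 0.009156 m/day.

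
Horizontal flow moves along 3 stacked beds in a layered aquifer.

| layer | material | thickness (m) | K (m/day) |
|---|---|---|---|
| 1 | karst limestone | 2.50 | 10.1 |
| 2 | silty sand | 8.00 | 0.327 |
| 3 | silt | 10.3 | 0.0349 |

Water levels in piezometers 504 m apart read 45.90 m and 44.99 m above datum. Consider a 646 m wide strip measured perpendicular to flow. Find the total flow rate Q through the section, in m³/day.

32.9

Flow is parallel to layering, so each bed carries its own Darcy discharge and the transmissivities add.
Σ(K_i·b_i) = 10.1×2.50 + 0.327×8.00 + 0.0349×10.3 = 28.23 m²/day.
Hydraulic gradient i = (45.90 − 44.99) / 504 = 0.91 / 504 = 0.001806.
Q = Σ(K_i·b_i) · W · i = 28.23 × 646 × 0.001806 = 32.92 m³/day.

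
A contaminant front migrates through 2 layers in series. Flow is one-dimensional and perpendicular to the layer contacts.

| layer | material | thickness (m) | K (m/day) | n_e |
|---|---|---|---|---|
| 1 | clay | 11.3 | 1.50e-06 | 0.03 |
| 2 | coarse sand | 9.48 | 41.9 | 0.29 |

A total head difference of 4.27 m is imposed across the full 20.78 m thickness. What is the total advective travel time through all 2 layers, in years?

14900

With flow normal to the layers, continuity requires the same specific discharge q through every layer.
Σ(b_i/K_i) = 11.3/1.50e-06 + 9.48/41.9 = 7.533e+06 d.
q = Δh / Σ(b_i/K_i) = 4.27 / 7.533e+06 = 5.668e-07 m/day.
In each layer the seepage velocity is v_i = q/n_i, so the layer transit time is t_i = b_i·n_i / q:
  layer 1 (clay): t_1 = 11.3 × 0.03 / 5.668e-07 = 5.981e+05 d
  layer 2 (coarse sand): t_2 = 9.48 × 0.29 / 5.668e-07 = 4.850e+06 d
Total t = Σ t_i = 5.448e+06 days = 14917 years.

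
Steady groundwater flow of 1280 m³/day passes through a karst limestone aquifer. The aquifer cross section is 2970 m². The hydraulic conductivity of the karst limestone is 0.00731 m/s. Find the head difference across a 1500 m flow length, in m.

1.02

Convert K: 0.00731 m/s × 86400 = 631.6 m/day.
From Q = K·A·i, i = Q / (K·A) = 1280 / (631.6 × 2970) = 0.0006824.
Head loss Δh = i · L = 0.0006824 × 1500 = 1.024 m.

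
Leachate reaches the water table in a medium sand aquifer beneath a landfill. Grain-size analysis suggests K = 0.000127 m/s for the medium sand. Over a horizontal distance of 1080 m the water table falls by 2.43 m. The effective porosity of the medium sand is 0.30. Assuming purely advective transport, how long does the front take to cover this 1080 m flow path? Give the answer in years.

Convert K: 0.000127 m/s × 86400 = 10.97 m/day.
Hydraulic gradient i = Δh / L = 2.43 / 1080 = 0.002250.
Darcy flux q = K · i = 10.97 × 0.002250 = 0.02469 m/day.
Seepage velocity v = q / n_e = 0.02469 / 0.30 = 0.08230 m/day.
Travel time t = L / v = 1080 / 0.08230 = 13123 days = 35.93 years.

35.9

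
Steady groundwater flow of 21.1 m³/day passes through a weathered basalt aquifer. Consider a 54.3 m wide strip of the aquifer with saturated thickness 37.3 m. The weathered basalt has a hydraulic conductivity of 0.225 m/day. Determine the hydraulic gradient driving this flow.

Cross-sectional area A = 54.3 × 37.3 = 2025 m².
From Q = K·A·i, i = Q / (K·A) = 21.1 / (0.2250 × 2025) = 0.04630.

0.0463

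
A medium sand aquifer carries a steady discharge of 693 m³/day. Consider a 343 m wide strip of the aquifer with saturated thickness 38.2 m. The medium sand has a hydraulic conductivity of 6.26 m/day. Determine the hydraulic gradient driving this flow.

0.00845

Cross-sectional area A = 343 × 38.2 = 13103 m².
From Q = K·A·i, i = Q / (K·A) = 693 / (6.260 × 13103) = 0.008449.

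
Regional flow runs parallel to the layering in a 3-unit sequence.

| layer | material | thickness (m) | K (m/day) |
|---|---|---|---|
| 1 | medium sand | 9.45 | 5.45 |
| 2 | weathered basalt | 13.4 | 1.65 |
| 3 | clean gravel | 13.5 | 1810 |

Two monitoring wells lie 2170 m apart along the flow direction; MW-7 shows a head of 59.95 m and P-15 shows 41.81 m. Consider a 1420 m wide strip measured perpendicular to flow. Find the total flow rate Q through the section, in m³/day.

Flow is parallel to layering, so each bed carries its own Darcy discharge and the transmissivities add.
Σ(K_i·b_i) = 5.45×9.45 + 1.65×13.4 + 1810×13.5 = 24509 m²/day.
Hydraulic gradient i = (59.95 − 41.81) / 2170 = 18.14 / 2170 = 0.008359.
Q = Σ(K_i·b_i) · W · i = 24509 × 1420 × 0.008359 = 2.909e+05 m³/day.

291000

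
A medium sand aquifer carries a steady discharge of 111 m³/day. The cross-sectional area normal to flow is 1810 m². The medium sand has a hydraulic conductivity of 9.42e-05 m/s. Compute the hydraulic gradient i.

Convert K: 9.42e-05 m/s × 86400 = 8.139 m/day.
From Q = K·A·i, i = Q / (K·A) = 111 / (8.139 × 1810) = 0.007535.

0.00753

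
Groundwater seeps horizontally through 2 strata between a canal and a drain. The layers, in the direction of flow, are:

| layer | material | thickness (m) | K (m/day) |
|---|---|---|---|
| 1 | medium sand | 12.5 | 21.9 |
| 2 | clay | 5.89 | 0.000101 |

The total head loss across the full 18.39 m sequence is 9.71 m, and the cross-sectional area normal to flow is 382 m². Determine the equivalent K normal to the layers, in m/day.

0.000315

Flow is perpendicular to layering, so the layers act in series and the equivalent K is the thickness-weighted harmonic mean.
Total thickness L = 12.5 + 5.89 = 18.39 m.
Σ(b_i/K_i) = 12.5/21.9 + 5.89/0.000101 = 58317 d.
K_eq = L / Σ(b_i/K_i) = 18.39 / 58317 = 0.0003153 m/day.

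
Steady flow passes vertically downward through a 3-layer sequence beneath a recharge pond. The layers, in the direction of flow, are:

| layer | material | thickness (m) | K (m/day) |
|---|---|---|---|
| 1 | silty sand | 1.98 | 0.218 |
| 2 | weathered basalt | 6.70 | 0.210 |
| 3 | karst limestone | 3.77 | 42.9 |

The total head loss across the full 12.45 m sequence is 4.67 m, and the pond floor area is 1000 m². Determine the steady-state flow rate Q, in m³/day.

114

Flow is perpendicular to layering, so the layers act in series and the equivalent K is the thickness-weighted harmonic mean.
Total thickness L = 1.98 + 6.70 + 3.77 = 12.45 m.
Σ(b_i/K_i) = 1.98/0.218 + 6.70/0.210 + 3.77/42.9 = 41.08 d.
K_eq = L / Σ(b_i/K_i) = 12.45 / 41.08 = 0.3031 m/day.
Q = K_eq · A · (Δh/L) = 0.3031 × 1000 × (4.67/12.45) = 113.7 m³/day.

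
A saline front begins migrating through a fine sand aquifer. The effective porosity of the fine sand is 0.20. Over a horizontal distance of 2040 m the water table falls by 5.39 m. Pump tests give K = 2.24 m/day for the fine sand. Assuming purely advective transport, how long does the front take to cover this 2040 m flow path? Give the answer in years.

189

Hydraulic gradient i = Δh / L = 5.39 / 2040 = 0.002642.
Darcy flux q = K · i = 2.240 × 0.002642 = 0.005918 m/day.
Seepage velocity v = q / n_e = 0.005918 / 0.20 = 0.02959 m/day.
Travel time t = L / v = 2040 / 0.02959 = 68937 days = 188.7 years.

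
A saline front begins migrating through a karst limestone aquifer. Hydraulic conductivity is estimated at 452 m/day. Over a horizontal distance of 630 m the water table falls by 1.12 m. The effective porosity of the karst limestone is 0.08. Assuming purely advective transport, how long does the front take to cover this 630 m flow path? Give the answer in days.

62.7

Hydraulic gradient i = Δh / L = 1.12 / 630 = 0.001778.
Darcy flux q = K · i = 452.0 × 0.001778 = 0.8036 m/day.
Seepage velocity v = q / n_e = 0.8036 / 0.08 = 10.04 m/day.
Travel time t = L / v = 630 / 10.04 = 62.72 days.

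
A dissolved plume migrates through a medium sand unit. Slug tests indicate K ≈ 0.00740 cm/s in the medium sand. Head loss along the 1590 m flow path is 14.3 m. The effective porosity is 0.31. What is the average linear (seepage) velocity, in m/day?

0.185

Convert K: 0.00740 cm/s × 864 = 6.394 m/day.
Hydraulic gradient i = Δh / L = 14.3 / 1590 = 0.008994.
Darcy flux q = K · i = 6.394 × 0.008994 = 0.05750 m/day.
Seepage velocity v = q / n_e = 0.05750 / 0.31 = 0.1855 m/day.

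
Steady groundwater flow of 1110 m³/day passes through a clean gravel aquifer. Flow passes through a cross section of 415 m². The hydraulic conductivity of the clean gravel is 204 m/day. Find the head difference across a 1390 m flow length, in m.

18.2

From Q = K·A·i, i = Q / (K·A) = 1110 / (204.0 × 415.0) = 0.01311.
Head loss Δh = i · L = 0.01311 × 1390 = 18.22 m.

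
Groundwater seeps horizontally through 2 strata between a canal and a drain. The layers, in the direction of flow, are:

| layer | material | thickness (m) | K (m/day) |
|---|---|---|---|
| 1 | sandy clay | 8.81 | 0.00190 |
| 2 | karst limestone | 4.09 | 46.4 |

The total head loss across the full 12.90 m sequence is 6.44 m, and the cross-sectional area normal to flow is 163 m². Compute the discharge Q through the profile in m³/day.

0.226

Flow is perpendicular to layering, so the layers act in series and the equivalent K is the thickness-weighted harmonic mean.
Total thickness L = 8.81 + 4.09 = 12.90 m.
Σ(b_i/K_i) = 8.81/0.00190 + 4.09/46.4 = 4637 d.
K_eq = L / Σ(b_i/K_i) = 12.90 / 4637 = 0.002782 m/day.
Q = K_eq · A · (Δh/L) = 0.002782 × 163 × (6.44/12.90) = 0.2264 m³/day.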